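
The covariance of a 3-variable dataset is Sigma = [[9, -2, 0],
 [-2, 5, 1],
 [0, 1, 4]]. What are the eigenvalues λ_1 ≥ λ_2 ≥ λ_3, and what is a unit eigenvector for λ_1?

Step 1 — characteristic polynomial p(λ) = det(λI - Sigma) = λ³ - tr·λ² + c_1·λ - det, where tr = trace, c_1 = sum of the principal 2×2 minors, det = det(Sigma):
  tr = 9 + 5 + 4 = 18,
  c_1 = (9·5 - (-2)²) + (9·4 - (0)²) + (5·4 - (1)²) = 41 + 36 + 19 = 96,
  det = 9·(5·4 - (1)²) - (-2)·((-2)·4 - (1)·(0)) + (0)·((-2)·(1) - 5·(0)) = 9·(19) - (-2)·(-8) + (0)·(-2) = 155.
  So p(λ) = λ³ - 18λ² + 96λ - 155.
Step 2 — look for an integer root (rational root theorem: any rational root is an integer divisor of 155). Testing λ = 5:
  p(5) = 125 - 450 + 480 - 155 = 0  ✓
  Dividing out (λ - 5): p(λ) = (λ - 5)(λ² - 13λ + 31).
Step 3 — remaining eigenvalues from the quadratic λ² - 13λ + 31 = 0:
  Δ = 13² - 4·31 = 169 - 124 = 45,  λ = (13 ± √45)/2 = (13 ± 6.7082)/2 ≈ 9.8541 or 3.1459.
  Sorted: λ_1 = 9.8541,  λ_2 = 5,  λ_3 = 3.1459  (check: sum = 18 = tr ✓).

Step 4 — unit eigenvector for λ_1 ≈ 9.8541: v spans the null space of (Sigma - λ_1 I), whose rows are
  r_1 = (-0.8541, -2, 0),  r_2 = (-2, -4.8541, 1),  r_3 = (0, 1, -5.8541).
  v is orthogonal to every row, so take v ∝ r_2 × r_3 = ((-4.8541)·(-5.8541) - (1)·(1), (1)·(0) - (-2)·(-5.8541), (-2)·(1) - (-4.8541)·(0)) ≈ (27.4164, -11.7082, -2).
  Let u = (27.4164, -11.7082, -2).
  ||u|| = √((27.4164)² + (-11.7082)² + (-2)²) = √(892.7415) ≈ 29.8788,  v_1 = u/||u|| ≈ (0.9176, -0.3919, -0.0669) (||v_1|| = 1).

λ_1 = 9.8541,  λ_2 = 5,  λ_3 = 3.1459;  v_1 ≈ (0.9176, -0.3919, -0.0669)


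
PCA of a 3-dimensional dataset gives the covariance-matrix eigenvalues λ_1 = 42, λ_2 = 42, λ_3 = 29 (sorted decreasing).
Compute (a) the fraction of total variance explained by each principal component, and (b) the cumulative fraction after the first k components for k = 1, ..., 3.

Step 1 — total variance = trace(Sigma) = Σ λ_i = 42 + 42 + 29 = 113.

Step 2 — fraction explained by component i = λ_i / Σ λ:
  PC1: 42/113 = 0.3717
  PC2: 42/113 = 0.3717
  PC3: 29/113 = 0.2566

Step 3 — cumulative fraction after k components = (λ_1 + ... + λ_k) / Σ λ:
  k = 1: 42/113 = 0.3717
  k = 2: (42 + 42)/113 = 84/113 = 0.7434
  k = 3: (42 + 42 + 29)/113 = 113/113 = 1

Summary (fraction, with percent):

explained: PC1 0.3717 (37.17%), PC2 0.3717 (37.17%), PC3 0.2566 (25.66%);  cumulative: 0.3717, 0.7434, 1


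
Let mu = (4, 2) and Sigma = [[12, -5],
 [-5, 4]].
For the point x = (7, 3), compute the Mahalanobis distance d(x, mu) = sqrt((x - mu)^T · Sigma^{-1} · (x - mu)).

Step 1 — centre the observation: (x - mu) = (3, 1).

Step 2 — invert Sigma. det(Sigma) = 12·4 - (-5)² = 23.
  Sigma^{-1} = (1/det) · [[d, -b], [-b, a]] = [[0.1739, 0.2174],
 [0.2174, 0.5217]].

Step 3 — form the quadratic (x - mu)^T · Sigma^{-1} · (x - mu):
  Sigma^{-1} · (x - mu) = (0.7391, 1.1739).
  (x - mu)^T · [Sigma^{-1} · (x - mu)] = (3)·(0.7391) + (1)·(1.1739) = 3.3913.

Step 4 — take square root: d = √(3.3913) ≈ 1.8415.

d(x, mu) = √(3.3913) ≈ 1.8415


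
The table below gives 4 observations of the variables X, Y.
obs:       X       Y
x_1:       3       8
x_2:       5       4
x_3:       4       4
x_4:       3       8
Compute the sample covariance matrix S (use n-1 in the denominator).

Step 1 — column means:
  mean(X) = (3 + 5 + 4 + 3) / 4 = 15/4 = 3.75
  mean(Y) = (8 + 4 + 4 + 8) / 4 = 24/4 = 6

Step 2 — sample covariance S[i,j] = (1/(n-1)) · Σ_k (x_{k,i} - mean_i) · (x_{k,j} - mean_j), with n-1 = 3.
  S[X,X] = ((-0.75)·(-0.75) + (1.25)·(1.25) + (0.25)·(0.25) + (-0.75)·(-0.75)) / 3 = 2.75/3 = 0.9167
  S[X,Y] = ((-0.75)·(2) + (1.25)·(-2) + (0.25)·(-2) + (-0.75)·(2)) / 3 = -6/3 = -2
  S[Y,Y] = ((2)·(2) + (-2)·(-2) + (-2)·(-2) + (2)·(2)) / 3 = 16/3 = 5.3333

S is symmetric (S[j,i] = S[i,j]). Assembling:

S = [[0.9167, -2],
 [-2, 5.3333]]


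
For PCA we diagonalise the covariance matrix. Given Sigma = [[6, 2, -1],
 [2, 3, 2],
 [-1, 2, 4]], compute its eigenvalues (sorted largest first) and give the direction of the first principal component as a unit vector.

Step 1 — characteristic polynomial p(λ) = det(λI - Sigma) = λ³ - tr·λ² + c_1·λ - det, where tr = trace, c_1 = sum of the principal 2×2 minors, det = det(Sigma):
  tr = 6 + 3 + 4 = 13,
  c_1 = (6·3 - (2)²) + (6·4 - (-1)²) + (3·4 - (2)²) = 14 + 23 + 8 = 45,
  det = 6·(3·4 - (2)²) - (2)·((2)·4 - (2)·(-1)) + (-1)·((2)·(2) - 3·(-1)) = 6·(8) - (2)·(10) + (-1)·(7) = 21.
  So p(λ) = λ³ - 13λ² + 45λ - 21.
Step 2 — look for an integer root (rational root theorem: any rational root is an integer divisor of 21). Testing λ = 7:
  p(7) = 343 - 637 + 315 - 21 = 0  ✓
  Dividing out (λ - 7): p(λ) = (λ - 7)(λ² - 6λ + 3).
Step 3 — remaining eigenvalues from the quadratic λ² - 6λ + 3 = 0:
  Δ = 6² - 4·3 = 36 - 12 = 24,  λ = (6 ± √24)/2 = (6 ± 4.899)/2 ≈ 5.4495 or 0.5505.
  Sorted: λ_1 = 7,  λ_2 = 5.4495,  λ_3 = 0.5505  (check: sum = 13 = tr ✓).

Step 4 — unit eigenvector for λ_1 = 7: v spans the null space of (Sigma - λ_1 I), whose rows are
  r_1 = (-1, 2, -1),  r_2 = (2, -4, 2),  r_3 = (-1, 2, -3).
  v is orthogonal to every row, so take v ∝ r_1 × r_3 = ((2)·(-3) - (-1)·(2), (-1)·(-1) - (-1)·(-3), (-1)·(2) - (2)·(-1)) = (-4, -2, 0).
  Rescale (divide by 2; multiply by -1 so the first nonzero entry is positive): u = (2, 1, 0).
  ||u|| = √((2)² + (1)² + (0)²) = √(5) ≈ 2.2361,  v_1 = u/||u|| ≈ (0.8944, 0.4472, 0) (||v_1|| = 1).

λ_1 = 7,  λ_2 = 5.4495,  λ_3 = 0.5505;  v_1 ≈ (0.8944, 0.4472, 0)


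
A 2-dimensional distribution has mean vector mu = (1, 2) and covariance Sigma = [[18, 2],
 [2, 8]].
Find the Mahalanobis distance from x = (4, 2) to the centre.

Step 1 — centre the observation: (x - mu) = (3, 0).

Step 2 — invert Sigma. det(Sigma) = 18·8 - (2)² = 140.
  Sigma^{-1} = (1/det) · [[d, -b], [-b, a]] = [[0.0571, -0.0143],
 [-0.0143, 0.1286]].

Step 3 — form the quadratic (x - mu)^T · Sigma^{-1} · (x - mu):
  Sigma^{-1} · (x - mu) = (0.1714, -0.0429).
  (x - mu)^T · [Sigma^{-1} · (x - mu)] = (3)·(0.1714) + (0)·(-0.0429) = 0.5143.

Step 4 — take square root: d = √(0.5143) ≈ 0.7171.

d(x, mu) = √(0.5143) ≈ 0.7171


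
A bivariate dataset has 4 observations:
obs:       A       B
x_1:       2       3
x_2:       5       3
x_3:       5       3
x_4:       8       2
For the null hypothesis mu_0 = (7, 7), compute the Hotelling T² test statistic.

Step 1 — sample mean vector:
  mean(A) = (2 + 5 + 5 + 8) / 4 = 20/4 = 5
  mean(B) = (3 + 3 + 3 + 2) / 4 = 11/4 = 2.75
  x̄ = (5, 2.75),  deviation x̄ - mu_0 = (5, 2.75) - (7, 7) = (-2, -4.25).

Step 2 — sample covariance matrix, S[i,j] = (1/(n-1)) · Σ_k (x_{k,i} - mean_i) · (x_{k,j} - mean_j), divisor n-1 = 3:
  S[A,A] = ((-3)·(-3) + (0)·(0) + (0)·(0) + (3)·(3)) / 3 = 18/3 = 6
  S[A,B] = ((-3)·(0.25) + (0)·(0.25) + (0)·(0.25) + (3)·(-0.75)) / 3 = -3/3 = -1
  S[B,B] = ((0.25)·(0.25) + (0.25)·(0.25) + (0.25)·(0.25) + (-0.75)·(-0.75)) / 3 = 0.75/3 = 0.25
  S = [[6, -1],
 [-1, 0.25]].

Step 3 — invert S. det(S) = 6·0.25 - (-1)² = 0.5.
  S^{-1} = (1/det) · [[d, -b], [-b, a]] = [[0.5, 2],
 [2, 12]].

Step 4 — quadratic form (x̄ - mu_0)^T · S^{-1} · (x̄ - mu_0):
  S^{-1} · (x̄ - mu_0) = (-9.5, -55),
  (x̄ - mu_0)^T · [...] = (-2)·(-9.5) + (-4.25)·(-55) = 252.75.

Step 5 — scale by n: T² = 4 · 252.75 = 1011.

T² ≈ 1011


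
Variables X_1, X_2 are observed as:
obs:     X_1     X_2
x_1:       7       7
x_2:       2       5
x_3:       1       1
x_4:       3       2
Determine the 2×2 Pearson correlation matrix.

Step 1 — column means:
  mean(X_1) = (7 + 2 + 1 + 3) / 4 = 13/4 = 3.25
  mean(X_2) = (7 + 5 + 1 + 2) / 4 = 15/4 = 3.75

Step 2 — sample variances and covariances s[i,j] = (1/(n-1)) · Σ_k (x_{k,i} - mean_i) · (x_{k,j} - mean_j), with n-1 = 3:
  s[X_1,X_1] = ((3.75)·(3.75) + (-1.25)·(-1.25) + (-2.25)·(-2.25) + (-0.25)·(-0.25)) / 3 = 20.75/3 = 6.9167
  s[X_1,X_2] = ((3.75)·(3.25) + (-1.25)·(1.25) + (-2.25)·(-2.75) + (-0.25)·(-1.75)) / 3 = 17.25/3 = 5.75
  s[X_2,X_2] = ((3.25)·(3.25) + (1.25)·(1.25) + (-2.75)·(-2.75) + (-1.75)·(-1.75)) / 3 = 22.75/3 = 7.5833
  Sample standard deviations s_i = √(s[i,i]):
  s(X_1) = √(6.9167) = 2.63
  s(X_2) = √(7.5833) = 2.7538

Step 3 — r_{ij} = s_{ij} / (s_i · s_j):
  r[X_1,X_1] = 1 (diagonal).
  r[X_1,X_2] = 5.75 / (2.63 · 2.7538) = 5.75 / 7.2423 = 0.7939
  r[X_2,X_2] = 1 (diagonal).

R is symmetric with unit diagonal. Assembling:

R = [[1, 0.7939],
 [0.7939, 1]]


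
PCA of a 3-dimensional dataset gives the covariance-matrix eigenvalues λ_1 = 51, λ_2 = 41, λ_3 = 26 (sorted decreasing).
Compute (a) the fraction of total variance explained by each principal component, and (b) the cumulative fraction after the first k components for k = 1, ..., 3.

Step 1 — total variance = trace(Sigma) = Σ λ_i = 51 + 41 + 26 = 118.

Step 2 — fraction explained by component i = λ_i / Σ λ:
  PC1: 51/118 = 0.4322
  PC2: 41/118 = 0.3475
  PC3: 26/118 = 0.2203

Step 3 — cumulative fraction after k components = (λ_1 + ... + λ_k) / Σ λ:
  k = 1: 51/118 = 0.4322
  k = 2: (51 + 41)/118 = 92/118 = 0.7797
  k = 3: (51 + 41 + 26)/118 = 118/118 = 1

Summary (fraction, with percent):

explained: PC1 0.4322 (43.22%), PC2 0.3475 (34.75%), PC3 0.2203 (22.03%);  cumulative: 0.4322, 0.7797, 1


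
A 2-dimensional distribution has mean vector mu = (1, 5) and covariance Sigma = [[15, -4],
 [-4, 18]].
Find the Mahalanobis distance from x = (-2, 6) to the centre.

Step 1 — centre the observation: (x - mu) = (-3, 1).

Step 2 — invert Sigma. det(Sigma) = 15·18 - (-4)² = 254.
  Sigma^{-1} = (1/det) · [[d, -b], [-b, a]] = [[0.0709, 0.0157],
 [0.0157, 0.0591]].

Step 3 — form the quadratic (x - mu)^T · Sigma^{-1} · (x - mu):
  Sigma^{-1} · (x - mu) = (-0.1969, 0.0118).
  (x - mu)^T · [Sigma^{-1} · (x - mu)] = (-3)·(-0.1969) + (1)·(0.0118) = 0.6024.

Step 4 — take square root: d = √(0.6024) ≈ 0.7761.

d(x, mu) = √(0.6024) ≈ 0.7761


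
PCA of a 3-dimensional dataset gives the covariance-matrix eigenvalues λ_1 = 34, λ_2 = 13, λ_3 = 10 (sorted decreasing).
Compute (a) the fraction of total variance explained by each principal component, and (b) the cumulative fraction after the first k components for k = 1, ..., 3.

Step 1 — total variance = trace(Sigma) = Σ λ_i = 34 + 13 + 10 = 57.

Step 2 — fraction explained by component i = λ_i / Σ λ:
  PC1: 34/57 = 0.5965
  PC2: 13/57 = 0.2281
  PC3: 10/57 = 0.1754

Step 3 — cumulative fraction after k components = (λ_1 + ... + λ_k) / Σ λ:
  k = 1: 34/57 = 0.5965
  k = 2: (34 + 13)/57 = 47/57 = 0.8246
  k = 3: (34 + 13 + 10)/57 = 57/57 = 1

Summary (fraction, with percent):

explained: PC1 0.5965 (59.65%), PC2 0.2281 (22.81%), PC3 0.1754 (17.54%);  cumulative: 0.5965, 0.8246, 1


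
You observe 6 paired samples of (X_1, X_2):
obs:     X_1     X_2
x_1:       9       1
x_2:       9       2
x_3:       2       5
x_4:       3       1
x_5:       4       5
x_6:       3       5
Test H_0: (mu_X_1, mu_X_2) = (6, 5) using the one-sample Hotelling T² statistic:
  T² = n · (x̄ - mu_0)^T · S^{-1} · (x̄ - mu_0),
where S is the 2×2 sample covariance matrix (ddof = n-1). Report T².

Step 1 — sample mean vector:
  mean(X_1) = (9 + 9 + 2 + 3 + 4 + 3) / 6 = 30/6 = 5
  mean(X_2) = (1 + 2 + 5 + 1 + 5 + 5) / 6 = 19/6 = 3.1667
  x̄ = (5, 3.1667),  deviation x̄ - mu_0 = (5, 3.1667) - (6, 5) = (-1, -1.8333).

Step 2 — sample covariance matrix, S[i,j] = (1/(n-1)) · Σ_k (x_{k,i} - mean_i) · (x_{k,j} - mean_j), divisor n-1 = 5:
  S[X_1,X_1] = ((4)·(4) + (4)·(4) + (-3)·(-3) + (-2)·(-2) + (-1)·(-1) + (-2)·(-2)) / 5 = 50/5 = 10
  S[X_1,X_2] = ((4)·(-2.1667) + (4)·(-1.1667) + (-3)·(1.8333) + (-2)·(-2.1667) + (-1)·(1.8333) + (-2)·(1.8333)) / 5 = -20/5 = -4
  S[X_2,X_2] = ((-2.1667)·(-2.1667) + (-1.1667)·(-1.1667) + (1.8333)·(1.8333) + (-2.1667)·(-2.1667) + (1.8333)·(1.8333) + (1.8333)·(1.8333)) / 5 = 20.8333/5 = 4.1667
  S = [[10, -4],
 [-4, 4.1667]].

Step 3 — invert S. det(S) = 10·4.1667 - (-4)² = 25.6667.
  S^{-1} = (1/det) · [[d, -b], [-b, a]] = [[0.1623, 0.1558],
 [0.1558, 0.3896]].

Step 4 — quadratic form (x̄ - mu_0)^T · S^{-1} · (x̄ - mu_0):
  S^{-1} · (x̄ - mu_0) = (-0.4481, -0.8701),
  (x̄ - mu_0)^T · [...] = (-1)·(-0.4481) + (-1.8333)·(-0.8701) = 2.0433.

Step 5 — scale by n: T² = 6 · 2.0433 = 12.2597.

T² ≈ 12.2597


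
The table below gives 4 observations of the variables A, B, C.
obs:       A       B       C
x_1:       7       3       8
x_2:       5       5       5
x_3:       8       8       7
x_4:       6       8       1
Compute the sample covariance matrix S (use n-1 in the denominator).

Step 1 — column means:
  mean(A) = (7 + 5 + 8 + 6) / 4 = 26/4 = 6.5
  mean(B) = (3 + 5 + 8 + 8) / 4 = 24/4 = 6
  mean(C) = (8 + 5 + 7 + 1) / 4 = 21/4 = 5.25

Step 2 — sample covariance S[i,j] = (1/(n-1)) · Σ_k (x_{k,i} - mean_i) · (x_{k,j} - mean_j), with n-1 = 3.
  S[A,A] = ((0.5)·(0.5) + (-1.5)·(-1.5) + (1.5)·(1.5) + (-0.5)·(-0.5)) / 3 = 5/3 = 1.6667
  S[A,B] = ((0.5)·(-3) + (-1.5)·(-1) + (1.5)·(2) + (-0.5)·(2)) / 3 = 2/3 = 0.6667
  S[A,C] = ((0.5)·(2.75) + (-1.5)·(-0.25) + (1.5)·(1.75) + (-0.5)·(-4.25)) / 3 = 6.5/3 = 2.1667
  S[B,B] = ((-3)·(-3) + (-1)·(-1) + (2)·(2) + (2)·(2)) / 3 = 18/3 = 6
  S[B,C] = ((-3)·(2.75) + (-1)·(-0.25) + (2)·(1.75) + (2)·(-4.25)) / 3 = -13/3 = -4.3333
  S[C,C] = ((2.75)·(2.75) + (-0.25)·(-0.25) + (1.75)·(1.75) + (-4.25)·(-4.25)) / 3 = 28.75/3 = 9.5833

S is symmetric (S[j,i] = S[i,j]). Assembling:

S = [[1.6667, 0.6667, 2.1667],
 [0.6667, 6, -4.3333],
 [2.1667, -4.3333, 9.5833]]


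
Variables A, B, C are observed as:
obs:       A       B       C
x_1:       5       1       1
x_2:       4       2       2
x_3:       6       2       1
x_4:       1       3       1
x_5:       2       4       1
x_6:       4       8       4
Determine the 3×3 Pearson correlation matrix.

Step 1 — column means:
  mean(A) = (5 + 4 + 6 + 1 + 2 + 4) / 6 = 22/6 = 3.6667
  mean(B) = (1 + 2 + 2 + 3 + 4 + 8) / 6 = 20/6 = 3.3333
  mean(C) = (1 + 2 + 1 + 1 + 1 + 4) / 6 = 10/6 = 1.6667

Step 2 — sample variances and covariances s[i,j] = (1/(n-1)) · Σ_k (x_{k,i} - mean_i) · (x_{k,j} - mean_j), with n-1 = 5:
  s[A,A] = ((1.3333)·(1.3333) + (0.3333)·(0.3333) + (2.3333)·(2.3333) + (-2.6667)·(-2.6667) + (-1.6667)·(-1.6667) + (0.3333)·(0.3333)) / 5 = 17.3333/5 = 3.4667
  s[A,B] = ((1.3333)·(-2.3333) + (0.3333)·(-1.3333) + (2.3333)·(-1.3333) + (-2.6667)·(-0.3333) + (-1.6667)·(0.6667) + (0.3333)·(4.6667)) / 5 = -5.3333/5 = -1.0667
  s[A,C] = ((1.3333)·(-0.6667) + (0.3333)·(0.3333) + (2.3333)·(-0.6667) + (-2.6667)·(-0.6667) + (-1.6667)·(-0.6667) + (0.3333)·(2.3333)) / 5 = 1.3333/5 = 0.2667
  s[B,B] = ((-2.3333)·(-2.3333) + (-1.3333)·(-1.3333) + (-1.3333)·(-1.3333) + (-0.3333)·(-0.3333) + (0.6667)·(0.6667) + (4.6667)·(4.6667)) / 5 = 31.3333/5 = 6.2667
  s[B,C] = ((-2.3333)·(-0.6667) + (-1.3333)·(0.3333) + (-1.3333)·(-0.6667) + (-0.3333)·(-0.6667) + (0.6667)·(-0.6667) + (4.6667)·(2.3333)) / 5 = 12.6667/5 = 2.5333
  s[C,C] = ((-0.6667)·(-0.6667) + (0.3333)·(0.3333) + (-0.6667)·(-0.6667) + (-0.6667)·(-0.6667) + (-0.6667)·(-0.6667) + (2.3333)·(2.3333)) / 5 = 7.3333/5 = 1.4667
  Sample standard deviations s_i = √(s[i,i]):
  s(A) = √(3.4667) = 1.8619
  s(B) = √(6.2667) = 2.5033
  s(C) = √(1.4667) = 1.2111

Step 3 — r_{ij} = s_{ij} / (s_i · s_j):
  r[A,A] = 1 (diagonal).
  r[A,B] = -1.0667 / (1.8619 · 2.5033) = -1.0667 / 4.6609 = -0.2289
  r[A,C] = 0.2667 / (1.8619 · 1.2111) = 0.2667 / 2.2549 = 0.1183
  r[B,B] = 1 (diagonal).
  r[B,C] = 2.5333 / (2.5033 · 1.2111) = 2.5333 / 3.0317 = 0.8356
  r[C,C] = 1 (diagonal).

R is symmetric with unit diagonal. Assembling:

R = [[1, -0.2289, 0.1183],
 [-0.2289, 1, 0.8356],
 [0.1183, 0.8356, 1]]


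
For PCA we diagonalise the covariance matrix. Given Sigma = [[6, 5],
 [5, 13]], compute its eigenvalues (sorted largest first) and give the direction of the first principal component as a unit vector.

Step 1 — characteristic polynomial of 2×2 Sigma:
  det(Sigma - λI) = λ² - trace · λ + det = 0.
  trace = 6 + 13 = 19, det = 6·13 - (5)² = 53.
Step 2 — discriminant:
  Δ = trace² - 4·det = 361 - 212 = 149.
Step 3 — eigenvalues:
  λ = (trace ± √Δ)/2 = (19 ± 12.2066)/2,
  λ_1 = 15.6033,  λ_2 = 3.3967.

Step 4 — unit eigenvector for λ_1: solve (Sigma - λ_1 I)v = 0. First row:
  (6 - 15.6033)·v_x + (5)·v_y = 0, i.e. (-9.6033)·v_x + (5)·v_y = 0,
  so v ∝ (b, λ_1 - a) = (5, 9.6033) = u.
  ||u|| = √((5)² + (9.6033)²) = √(117.2229) ≈ 10.827,
  v_1 = u/||u|| ≈ (0.4618, 0.887) (||v_1|| = 1).

λ_1 = 15.6033,  λ_2 = 3.3967;  v_1 ≈ (0.4618, 0.887)


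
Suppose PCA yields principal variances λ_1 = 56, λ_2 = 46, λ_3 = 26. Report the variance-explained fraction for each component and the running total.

Step 1 — total variance = trace(Sigma) = Σ λ_i = 56 + 46 + 26 = 128.

Step 2 — fraction explained by component i = λ_i / Σ λ:
  PC1: 56/128 = 0.4375
  PC2: 46/128 = 0.3594
  PC3: 26/128 = 0.2031

Step 3 — cumulative fraction after k components = (λ_1 + ... + λ_k) / Σ λ:
  k = 1: 56/128 = 0.4375
  k = 2: (56 + 46)/128 = 102/128 = 0.7969
  k = 3: (56 + 46 + 26)/128 = 128/128 = 1

Summary (fraction, with percent):

explained: PC1 0.4375 (43.75%), PC2 0.3594 (35.94%), PC3 0.2031 (20.31%);  cumulative: 0.4375, 0.7969, 1


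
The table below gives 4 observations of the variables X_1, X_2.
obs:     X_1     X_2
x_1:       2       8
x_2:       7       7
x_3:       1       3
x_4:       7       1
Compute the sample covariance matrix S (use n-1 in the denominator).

Step 1 — column means:
  mean(X_1) = (2 + 7 + 1 + 7) / 4 = 17/4 = 4.25
  mean(X_2) = (8 + 7 + 3 + 1) / 4 = 19/4 = 4.75

Step 2 — sample covariance S[i,j] = (1/(n-1)) · Σ_k (x_{k,i} - mean_i) · (x_{k,j} - mean_j), with n-1 = 3.
  S[X_1,X_1] = ((-2.25)·(-2.25) + (2.75)·(2.75) + (-3.25)·(-3.25) + (2.75)·(2.75)) / 3 = 30.75/3 = 10.25
  S[X_1,X_2] = ((-2.25)·(3.25) + (2.75)·(2.25) + (-3.25)·(-1.75) + (2.75)·(-3.75)) / 3 = -5.75/3 = -1.9167
  S[X_2,X_2] = ((3.25)·(3.25) + (2.25)·(2.25) + (-1.75)·(-1.75) + (-3.75)·(-3.75)) / 3 = 32.75/3 = 10.9167

S is symmetric (S[j,i] = S[i,j]). Assembling:

S = [[10.25, -1.9167],
 [-1.9167, 10.9167]]


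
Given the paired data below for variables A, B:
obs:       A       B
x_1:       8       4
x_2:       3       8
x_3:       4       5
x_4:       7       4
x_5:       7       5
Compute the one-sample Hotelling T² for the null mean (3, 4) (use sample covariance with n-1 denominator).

Step 1 — sample mean vector:
  mean(A) = (8 + 3 + 4 + 7 + 7) / 5 = 29/5 = 5.8
  mean(B) = (4 + 8 + 5 + 4 + 5) / 5 = 26/5 = 5.2
  x̄ = (5.8, 5.2),  deviation x̄ - mu_0 = (5.8, 5.2) - (3, 4) = (2.8, 1.2).

Step 2 — sample covariance matrix, S[i,j] = (1/(n-1)) · Σ_k (x_{k,i} - mean_i) · (x_{k,j} - mean_j), divisor n-1 = 4:
  S[A,A] = ((2.2)·(2.2) + (-2.8)·(-2.8) + (-1.8)·(-1.8) + (1.2)·(1.2) + (1.2)·(1.2)) / 4 = 18.8/4 = 4.7
  S[A,B] = ((2.2)·(-1.2) + (-2.8)·(2.8) + (-1.8)·(-0.2) + (1.2)·(-1.2) + (1.2)·(-0.2)) / 4 = -11.8/4 = -2.95
  S[B,B] = ((-1.2)·(-1.2) + (2.8)·(2.8) + (-0.2)·(-0.2) + (-1.2)·(-1.2) + (-0.2)·(-0.2)) / 4 = 10.8/4 = 2.7
  S = [[4.7, -2.95],
 [-2.95, 2.7]].

Step 3 — invert S. det(S) = 4.7·2.7 - (-2.95)² = 3.9875.
  S^{-1} = (1/det) · [[d, -b], [-b, a]] = [[0.6771, 0.7398],
 [0.7398, 1.1787]].

Step 4 — quadratic form (x̄ - mu_0)^T · S^{-1} · (x̄ - mu_0):
  S^{-1} · (x̄ - mu_0) = (2.7837, 3.4859),
  (x̄ - mu_0)^T · [...] = (2.8)·(2.7837) + (1.2)·(3.4859) = 11.9774.

Step 5 — scale by n: T² = 5 · 11.9774 = 59.8871.

T² ≈ 59.8871


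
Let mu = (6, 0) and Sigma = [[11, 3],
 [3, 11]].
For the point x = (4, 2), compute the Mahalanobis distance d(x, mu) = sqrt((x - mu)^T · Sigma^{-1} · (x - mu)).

Step 1 — centre the observation: (x - mu) = (-2, 2).

Step 2 — invert Sigma. det(Sigma) = 11·11 - (3)² = 112.
  Sigma^{-1} = (1/det) · [[d, -b], [-b, a]] = [[0.0982, -0.0268],
 [-0.0268, 0.0982]].

Step 3 — form the quadratic (x - mu)^T · Sigma^{-1} · (x - mu):
  Sigma^{-1} · (x - mu) = (-0.25, 0.25).
  (x - mu)^T · [Sigma^{-1} · (x - mu)] = (-2)·(-0.25) + (2)·(0.25) = 1.

Step 4 — take square root: d = √(1) ≈ 1.

d(x, mu) = √(1) ≈ 1


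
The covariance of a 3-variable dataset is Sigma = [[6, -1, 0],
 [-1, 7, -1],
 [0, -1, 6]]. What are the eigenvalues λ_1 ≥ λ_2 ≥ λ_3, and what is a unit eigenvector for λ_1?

Step 1 — characteristic polynomial p(λ) = det(λI - Sigma) = λ³ - tr·λ² + c_1·λ - det, where tr = trace, c_1 = sum of the principal 2×2 minors, det = det(Sigma):
  tr = 6 + 7 + 6 = 19,
  c_1 = (6·7 - (-1)²) + (6·6 - (0)²) + (7·6 - (-1)²) = 41 + 36 + 41 = 118,
  det = 6·(7·6 - (-1)²) - (-1)·((-1)·6 - (-1)·(0)) + (0)·((-1)·(-1) - 7·(0)) = 6·(41) - (-1)·(-6) + (0)·(1) = 240.
  So p(λ) = λ³ - 19λ² + 118λ - 240.
Step 2 — look for an integer root (rational root theorem: any rational root is an integer divisor of 240). Testing λ = 5:
  p(5) = 125 - 475 + 590 - 240 = 0  ✓
  Dividing out (λ - 5): p(λ) = (λ - 5)(λ² - 14λ + 48).
Step 3 — remaining eigenvalues from the quadratic λ² - 14λ + 48 = 0:
  Δ = 14² - 4·48 = 196 - 192 = 4,  λ = (14 ± √4)/2 = (14 ± 2)/2 = 8 or 6.
  Sorted: λ_1 = 8,  λ_2 = 6,  λ_3 = 5  (check: sum = 19 = tr ✓).

Step 4 — unit eigenvector for λ_1 = 8: v spans the null space of (Sigma - λ_1 I), whose rows are
  r_1 = (-2, -1, 0),  r_2 = (-1, -1, -1),  r_3 = (0, -1, -2).
  v is orthogonal to every row, so take v ∝ r_1 × r_2 = ((-1)·(-1) - (0)·(-1), (0)·(-1) - (-2)·(-1), (-2)·(-1) - (-1)·(-1)) = (1, -2, 1).
  Let u = (1, -2, 1).
  ||u|| = √((1)² + (-2)² + (1)²) = √(6) ≈ 2.4495,  v_1 = u/||u|| ≈ (0.4082, -0.8165, 0.4082) (||v_1|| = 1).

λ_1 = 8,  λ_2 = 6,  λ_3 = 5;  v_1 ≈ (0.4082, -0.8165, 0.4082)


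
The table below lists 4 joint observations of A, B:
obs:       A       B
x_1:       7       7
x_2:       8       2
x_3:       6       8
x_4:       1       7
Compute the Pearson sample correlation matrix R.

Step 1 — column means:
  mean(A) = (7 + 8 + 6 + 1) / 4 = 22/4 = 5.5
  mean(B) = (7 + 2 + 8 + 7) / 4 = 24/4 = 6

Step 2 — sample variances and covariances s[i,j] = (1/(n-1)) · Σ_k (x_{k,i} - mean_i) · (x_{k,j} - mean_j), with n-1 = 3:
  s[A,A] = ((1.5)·(1.5) + (2.5)·(2.5) + (0.5)·(0.5) + (-4.5)·(-4.5)) / 3 = 29/3 = 9.6667
  s[A,B] = ((1.5)·(1) + (2.5)·(-4) + (0.5)·(2) + (-4.5)·(1)) / 3 = -12/3 = -4
  s[B,B] = ((1)·(1) + (-4)·(-4) + (2)·(2) + (1)·(1)) / 3 = 22/3 = 7.3333
  Sample standard deviations s_i = √(s[i,i]):
  s(A) = √(9.6667) = 3.1091
  s(B) = √(7.3333) = 2.708

Step 3 — r_{ij} = s_{ij} / (s_i · s_j):
  r[A,A] = 1 (diagonal).
  r[A,B] = -4 / (3.1091 · 2.708) = -4 / 8.4196 = -0.4751
  r[B,B] = 1 (diagonal).

R is symmetric with unit diagonal. Assembling:

R = [[1, -0.4751],
 [-0.4751, 1]]


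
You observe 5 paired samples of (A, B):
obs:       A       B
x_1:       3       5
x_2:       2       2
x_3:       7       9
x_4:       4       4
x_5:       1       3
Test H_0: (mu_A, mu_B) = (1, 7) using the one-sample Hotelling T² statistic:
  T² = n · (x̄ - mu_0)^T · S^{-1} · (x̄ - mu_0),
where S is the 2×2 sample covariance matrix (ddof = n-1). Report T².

Step 1 — sample mean vector:
  mean(A) = (3 + 2 + 7 + 4 + 1) / 5 = 17/5 = 3.4
  mean(B) = (5 + 2 + 9 + 4 + 3) / 5 = 23/5 = 4.6
  x̄ = (3.4, 4.6),  deviation x̄ - mu_0 = (3.4, 4.6) - (1, 7) = (2.4, -2.4).

Step 2 — sample covariance matrix, S[i,j] = (1/(n-1)) · Σ_k (x_{k,i} - mean_i) · (x_{k,j} - mean_j), divisor n-1 = 4:
  S[A,A] = ((-0.4)·(-0.4) + (-1.4)·(-1.4) + (3.6)·(3.6) + (0.6)·(0.6) + (-2.4)·(-2.4)) / 4 = 21.2/4 = 5.3
  S[A,B] = ((-0.4)·(0.4) + (-1.4)·(-2.6) + (3.6)·(4.4) + (0.6)·(-0.6) + (-2.4)·(-1.6)) / 4 = 22.8/4 = 5.7
  S[B,B] = ((0.4)·(0.4) + (-2.6)·(-2.6) + (4.4)·(4.4) + (-0.6)·(-0.6) + (-1.6)·(-1.6)) / 4 = 29.2/4 = 7.3
  S = [[5.3, 5.7],
 [5.7, 7.3]].

Step 3 — invert S. det(S) = 5.3·7.3 - (5.7)² = 6.2.
  S^{-1} = (1/det) · [[d, -b], [-b, a]] = [[1.1774, -0.9194],
 [-0.9194, 0.8548]].

Step 4 — quadratic form (x̄ - mu_0)^T · S^{-1} · (x̄ - mu_0):
  S^{-1} · (x̄ - mu_0) = (5.0323, -4.2581),
  (x̄ - mu_0)^T · [...] = (2.4)·(5.0323) + (-2.4)·(-4.2581) = 22.2968.

Step 5 — scale by n: T² = 5 · 22.2968 = 111.4839.

T² ≈ 111.4839


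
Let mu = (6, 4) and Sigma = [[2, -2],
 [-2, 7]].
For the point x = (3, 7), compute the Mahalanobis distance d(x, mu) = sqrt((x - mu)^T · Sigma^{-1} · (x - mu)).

Step 1 — centre the observation: (x - mu) = (-3, 3).

Step 2 — invert Sigma. det(Sigma) = 2·7 - (-2)² = 10.
  Sigma^{-1} = (1/det) · [[d, -b], [-b, a]] = [[0.7, 0.2],
 [0.2, 0.2]].

Step 3 — form the quadratic (x - mu)^T · Sigma^{-1} · (x - mu):
  Sigma^{-1} · (x - mu) = (-1.5, 0).
  (x - mu)^T · [Sigma^{-1} · (x - mu)] = (-3)·(-1.5) + (3)·(0) = 4.5.

Step 4 — take square root: d = √(4.5) ≈ 2.1213.

d(x, mu) = √(4.5) ≈ 2.1213


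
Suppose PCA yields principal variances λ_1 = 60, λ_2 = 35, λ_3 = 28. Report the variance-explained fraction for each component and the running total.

Step 1 — total variance = trace(Sigma) = Σ λ_i = 60 + 35 + 28 = 123.

Step 2 — fraction explained by component i = λ_i / Σ λ:
  PC1: 60/123 = 0.4878
  PC2: 35/123 = 0.2846
  PC3: 28/123 = 0.2276

Step 3 — cumulative fraction after k components = (λ_1 + ... + λ_k) / Σ λ:
  k = 1: 60/123 = 0.4878
  k = 2: (60 + 35)/123 = 95/123 = 0.7724
  k = 3: (60 + 35 + 28)/123 = 123/123 = 1

Summary (fraction, with percent):

explained: PC1 0.4878 (48.78%), PC2 0.2846 (28.46%), PC3 0.2276 (22.76%);  cumulative: 0.4878, 0.7724, 1


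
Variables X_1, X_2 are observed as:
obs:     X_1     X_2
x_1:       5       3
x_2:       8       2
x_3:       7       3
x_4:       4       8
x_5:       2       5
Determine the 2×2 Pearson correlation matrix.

Step 1 — column means:
  mean(X_1) = (5 + 8 + 7 + 4 + 2) / 5 = 26/5 = 5.2
  mean(X_2) = (3 + 2 + 3 + 8 + 5) / 5 = 21/5 = 4.2

Step 2 — sample variances and covariances s[i,j] = (1/(n-1)) · Σ_k (x_{k,i} - mean_i) · (x_{k,j} - mean_j), with n-1 = 4:
  s[X_1,X_1] = ((-0.2)·(-0.2) + (2.8)·(2.8) + (1.8)·(1.8) + (-1.2)·(-1.2) + (-3.2)·(-3.2)) / 4 = 22.8/4 = 5.7
  s[X_1,X_2] = ((-0.2)·(-1.2) + (2.8)·(-2.2) + (1.8)·(-1.2) + (-1.2)·(3.8) + (-3.2)·(0.8)) / 4 = -15.2/4 = -3.8
  s[X_2,X_2] = ((-1.2)·(-1.2) + (-2.2)·(-2.2) + (-1.2)·(-1.2) + (3.8)·(3.8) + (0.8)·(0.8)) / 4 = 22.8/4 = 5.7
  Sample standard deviations s_i = √(s[i,i]):
  s(X_1) = √(5.7) = 2.3875
  s(X_2) = √(5.7) = 2.3875

Step 3 — r_{ij} = s_{ij} / (s_i · s_j):
  r[X_1,X_1] = 1 (diagonal).
  r[X_1,X_2] = -3.8 / (2.3875 · 2.3875) = -3.8 / 5.7 = -0.6667
  r[X_2,X_2] = 1 (diagonal).

R is symmetric with unit diagonal. Assembling:

R = [[1, -0.6667],
 [-0.6667, 1]]


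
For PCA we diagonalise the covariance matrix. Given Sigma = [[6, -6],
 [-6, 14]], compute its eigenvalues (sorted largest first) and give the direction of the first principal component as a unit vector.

Step 1 — characteristic polynomial of 2×2 Sigma:
  det(Sigma - λI) = λ² - trace · λ + det = 0.
  trace = 6 + 14 = 20, det = 6·14 - (-6)² = 48.
Step 2 — discriminant:
  Δ = trace² - 4·det = 400 - 192 = 208.
Step 3 — eigenvalues:
  λ = (trace ± √Δ)/2 = (20 ± 14.4222)/2,
  λ_1 = 17.2111,  λ_2 = 2.7889.

Step 4 — unit eigenvector for λ_1: solve (Sigma - λ_1 I)v = 0. First row:
  (6 - 17.2111)·v_x + (-6)·v_y = 0, i.e. (-11.2111)·v_x + (-6)·v_y = 0,
  so v ∝ (b, λ_1 - a) = (-6, 11.2111); multiply by -1 so the first entry is positive: u = (6, -11.2111).
  ||u|| = √((6)² + (-11.2111)²) = √(161.6888) ≈ 12.7157,
  v_1 = u/||u|| ≈ (0.4719, -0.8817) (||v_1|| = 1).

λ_1 = 17.2111,  λ_2 = 2.7889;  v_1 ≈ (0.4719, -0.8817)


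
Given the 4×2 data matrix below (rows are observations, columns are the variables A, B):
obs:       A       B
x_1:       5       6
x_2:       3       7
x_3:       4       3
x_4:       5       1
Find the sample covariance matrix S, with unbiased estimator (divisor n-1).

Step 1 — column means:
  mean(A) = (5 + 3 + 4 + 5) / 4 = 17/4 = 4.25
  mean(B) = (6 + 7 + 3 + 1) / 4 = 17/4 = 4.25

Step 2 — sample covariance S[i,j] = (1/(n-1)) · Σ_k (x_{k,i} - mean_i) · (x_{k,j} - mean_j), with n-1 = 3.
  S[A,A] = ((0.75)·(0.75) + (-1.25)·(-1.25) + (-0.25)·(-0.25) + (0.75)·(0.75)) / 3 = 2.75/3 = 0.9167
  S[A,B] = ((0.75)·(1.75) + (-1.25)·(2.75) + (-0.25)·(-1.25) + (0.75)·(-3.25)) / 3 = -4.25/3 = -1.4167
  S[B,B] = ((1.75)·(1.75) + (2.75)·(2.75) + (-1.25)·(-1.25) + (-3.25)·(-3.25)) / 3 = 22.75/3 = 7.5833

S is symmetric (S[j,i] = S[i,j]). Assembling:

S = [[0.9167, -1.4167],
 [-1.4167, 7.5833]]


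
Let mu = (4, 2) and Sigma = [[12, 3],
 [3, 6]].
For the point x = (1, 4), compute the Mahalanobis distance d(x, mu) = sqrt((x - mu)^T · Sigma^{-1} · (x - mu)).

Step 1 — centre the observation: (x - mu) = (-3, 2).

Step 2 — invert Sigma. det(Sigma) = 12·6 - (3)² = 63.
  Sigma^{-1} = (1/det) · [[d, -b], [-b, a]] = [[0.0952, -0.0476],
 [-0.0476, 0.1905]].

Step 3 — form the quadratic (x - mu)^T · Sigma^{-1} · (x - mu):
  Sigma^{-1} · (x - mu) = (-0.381, 0.5238).
  (x - mu)^T · [Sigma^{-1} · (x - mu)] = (-3)·(-0.381) + (2)·(0.5238) = 2.1905.

Step 4 — take square root: d = √(2.1905) ≈ 1.48.

d(x, mu) = √(2.1905) ≈ 1.48


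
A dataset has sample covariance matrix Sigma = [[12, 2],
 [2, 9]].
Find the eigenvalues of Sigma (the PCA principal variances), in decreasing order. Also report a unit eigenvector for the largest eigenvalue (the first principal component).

Step 1 — characteristic polynomial of 2×2 Sigma:
  det(Sigma - λI) = λ² - trace · λ + det = 0.
  trace = 12 + 9 = 21, det = 12·9 - (2)² = 104.
Step 2 — discriminant:
  Δ = trace² - 4·det = 441 - 416 = 25.
Step 3 — eigenvalues:
  λ = (trace ± √Δ)/2 = (21 ± 5)/2,
  λ_1 = 13,  λ_2 = 8.

Step 4 — unit eigenvector for λ_1: solve (Sigma - λ_1 I)v = 0. First row:
  (12 - 13)·v_x + (2)·v_y = 0, i.e. (-1)·v_x + (2)·v_y = 0,
  so v ∝ (b, λ_1 - a) = (2, 1) = u.
  ||u|| = √((2)² + (1)²) = √(5) ≈ 2.2361,
  v_1 = u/||u|| ≈ (0.8944, 0.4472) (||v_1|| = 1).

λ_1 = 13,  λ_2 = 8;  v_1 ≈ (0.8944, 0.4472)


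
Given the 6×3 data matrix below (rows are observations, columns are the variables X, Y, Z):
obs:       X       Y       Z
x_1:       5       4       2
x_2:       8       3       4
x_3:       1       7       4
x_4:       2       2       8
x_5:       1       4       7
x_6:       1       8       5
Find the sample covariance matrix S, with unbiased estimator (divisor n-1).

Step 1 — column means:
  mean(X) = (5 + 8 + 1 + 2 + 1 + 1) / 6 = 18/6 = 3
  mean(Y) = (4 + 3 + 7 + 2 + 4 + 8) / 6 = 28/6 = 4.6667
  mean(Z) = (2 + 4 + 4 + 8 + 7 + 5) / 6 = 30/6 = 5

Step 2 — sample covariance S[i,j] = (1/(n-1)) · Σ_k (x_{k,i} - mean_i) · (x_{k,j} - mean_j), with n-1 = 5.
  S[X,X] = ((2)·(2) + (5)·(5) + (-2)·(-2) + (-1)·(-1) + (-2)·(-2) + (-2)·(-2)) / 5 = 42/5 = 8.4
  S[X,Y] = ((2)·(-0.6667) + (5)·(-1.6667) + (-2)·(2.3333) + (-1)·(-2.6667) + (-2)·(-0.6667) + (-2)·(3.3333)) / 5 = -17/5 = -3.4
  S[X,Z] = ((2)·(-3) + (5)·(-1) + (-2)·(-1) + (-1)·(3) + (-2)·(2) + (-2)·(0)) / 5 = -16/5 = -3.2
  S[Y,Y] = ((-0.6667)·(-0.6667) + (-1.6667)·(-1.6667) + (2.3333)·(2.3333) + (-2.6667)·(-2.6667) + (-0.6667)·(-0.6667) + (3.3333)·(3.3333)) / 5 = 27.3333/5 = 5.4667
  S[Y,Z] = ((-0.6667)·(-3) + (-1.6667)·(-1) + (2.3333)·(-1) + (-2.6667)·(3) + (-0.6667)·(2) + (3.3333)·(0)) / 5 = -8/5 = -1.6
  S[Z,Z] = ((-3)·(-3) + (-1)·(-1) + (-1)·(-1) + (3)·(3) + (2)·(2) + (0)·(0)) / 5 = 24/5 = 4.8

S is symmetric (S[j,i] = S[i,j]). Assembling:

S = [[8.4, -3.4, -3.2],
 [-3.4, 5.4667, -1.6],
 [-3.2, -1.6, 4.8]]


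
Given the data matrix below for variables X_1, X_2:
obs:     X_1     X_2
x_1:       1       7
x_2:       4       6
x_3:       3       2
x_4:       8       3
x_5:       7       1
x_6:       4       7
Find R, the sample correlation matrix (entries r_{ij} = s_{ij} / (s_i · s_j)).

Step 1 — column means:
  mean(X_1) = (1 + 4 + 3 + 8 + 7 + 4) / 6 = 27/6 = 4.5
  mean(X_2) = (7 + 6 + 2 + 3 + 1 + 7) / 6 = 26/6 = 4.3333

Step 2 — sample variances and covariances s[i,j] = (1/(n-1)) · Σ_k (x_{k,i} - mean_i) · (x_{k,j} - mean_j), with n-1 = 5:
  s[X_1,X_1] = ((-3.5)·(-3.5) + (-0.5)·(-0.5) + (-1.5)·(-1.5) + (3.5)·(3.5) + (2.5)·(2.5) + (-0.5)·(-0.5)) / 5 = 33.5/5 = 6.7
  s[X_1,X_2] = ((-3.5)·(2.6667) + (-0.5)·(1.6667) + (-1.5)·(-2.3333) + (3.5)·(-1.3333) + (2.5)·(-3.3333) + (-0.5)·(2.6667)) / 5 = -21/5 = -4.2
  s[X_2,X_2] = ((2.6667)·(2.6667) + (1.6667)·(1.6667) + (-2.3333)·(-2.3333) + (-1.3333)·(-1.3333) + (-3.3333)·(-3.3333) + (2.6667)·(2.6667)) / 5 = 35.3333/5 = 7.0667
  Sample standard deviations s_i = √(s[i,i]):
  s(X_1) = √(6.7) = 2.5884
  s(X_2) = √(7.0667) = 2.6583

Step 3 — r_{ij} = s_{ij} / (s_i · s_j):
  r[X_1,X_1] = 1 (diagonal).
  r[X_1,X_2] = -4.2 / (2.5884 · 2.6583) = -4.2 / 6.8809 = -0.6104
  r[X_2,X_2] = 1 (diagonal).

R is symmetric with unit diagonal. Assembling:

R = [[1, -0.6104],
 [-0.6104, 1]]


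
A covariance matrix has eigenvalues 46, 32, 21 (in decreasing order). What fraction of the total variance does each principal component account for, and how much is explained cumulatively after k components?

Step 1 — total variance = trace(Sigma) = Σ λ_i = 46 + 32 + 21 = 99.

Step 2 — fraction explained by component i = λ_i / Σ λ:
  PC1: 46/99 = 0.4646
  PC2: 32/99 = 0.3232
  PC3: 21/99 = 0.2121

Step 3 — cumulative fraction after k components = (λ_1 + ... + λ_k) / Σ λ:
  k = 1: 46/99 = 0.4646
  k = 2: (46 + 32)/99 = 78/99 = 0.7879
  k = 3: (46 + 32 + 21)/99 = 99/99 = 1

Summary (fraction, with percent):

explained: PC1 0.4646 (46.46%), PC2 0.3232 (32.32%), PC3 0.2121 (21.21%);  cumulative: 0.4646, 0.7879, 1


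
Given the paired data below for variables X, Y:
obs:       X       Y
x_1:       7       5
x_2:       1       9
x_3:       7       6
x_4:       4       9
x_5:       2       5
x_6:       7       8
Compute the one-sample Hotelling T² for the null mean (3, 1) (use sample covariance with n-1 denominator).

Step 1 — sample mean vector:
  mean(X) = (7 + 1 + 7 + 4 + 2 + 7) / 6 = 28/6 = 4.6667
  mean(Y) = (5 + 9 + 6 + 9 + 5 + 8) / 6 = 42/6 = 7
  x̄ = (4.6667, 7),  deviation x̄ - mu_0 = (4.6667, 7) - (3, 1) = (1.6667, 6).

Step 2 — sample covariance matrix, S[i,j] = (1/(n-1)) · Σ_k (x_{k,i} - mean_i) · (x_{k,j} - mean_j), divisor n-1 = 5:
  S[X,X] = ((2.3333)·(2.3333) + (-3.6667)·(-3.6667) + (2.3333)·(2.3333) + (-0.6667)·(-0.6667) + (-2.6667)·(-2.6667) + (2.3333)·(2.3333)) / 5 = 37.3333/5 = 7.4667
  S[X,Y] = ((2.3333)·(-2) + (-3.6667)·(2) + (2.3333)·(-1) + (-0.6667)·(2) + (-2.6667)·(-2) + (2.3333)·(1)) / 5 = -8/5 = -1.6
  S[Y,Y] = ((-2)·(-2) + (2)·(2) + (-1)·(-1) + (2)·(2) + (-2)·(-2) + (1)·(1)) / 5 = 18/5 = 3.6
  S = [[7.4667, -1.6],
 [-1.6, 3.6]].

Step 3 — invert S. det(S) = 7.4667·3.6 - (-1.6)² = 24.32.
  S^{-1} = (1/det) · [[d, -b], [-b, a]] = [[0.148, 0.0658],
 [0.0658, 0.307]].

Step 4 — quadratic form (x̄ - mu_0)^T · S^{-1} · (x̄ - mu_0):
  S^{-1} · (x̄ - mu_0) = (0.6414, 1.9518),
  (x̄ - mu_0)^T · [...] = (1.6667)·(0.6414) + (6)·(1.9518) = 12.7796.

Step 5 — scale by n: T² = 6 · 12.7796 = 76.6776.

T² ≈ 76.6776


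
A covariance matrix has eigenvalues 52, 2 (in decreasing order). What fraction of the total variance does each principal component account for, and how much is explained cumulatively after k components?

Step 1 — total variance = trace(Sigma) = Σ λ_i = 52 + 2 = 54.

Step 2 — fraction explained by component i = λ_i / Σ λ:
  PC1: 52/54 = 0.963
  PC2: 2/54 = 0.037

Step 3 — cumulative fraction after k components = (λ_1 + ... + λ_k) / Σ λ:
  k = 1: 52/54 = 0.963
  k = 2: (52 + 2)/54 = 54/54 = 1

Summary (fraction, with percent):

explained: PC1 0.963 (96.3%), PC2 0.037 (3.7%);  cumulative: 0.963, 1


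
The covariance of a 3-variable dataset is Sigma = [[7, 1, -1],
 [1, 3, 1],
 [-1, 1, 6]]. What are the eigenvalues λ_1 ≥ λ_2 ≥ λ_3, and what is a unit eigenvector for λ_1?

Step 1 — characteristic polynomial p(λ) = det(λI - Sigma) = λ³ - tr·λ² + c_1·λ - det, where tr = trace, c_1 = sum of the principal 2×2 minors, det = det(Sigma):
  tr = 7 + 3 + 6 = 16,
  c_1 = (7·3 - (1)²) + (7·6 - (-1)²) + (3·6 - (1)²) = 20 + 41 + 17 = 78,
  det = 7·(3·6 - (1)²) - (1)·((1)·6 - (1)·(-1)) + (-1)·((1)·(1) - 3·(-1)) = 7·(17) - (1)·(7) + (-1)·(4) = 108.
  So p(λ) = λ³ - 16λ² + 78λ - 108.
Step 2 — look for an integer root (rational root theorem: any rational root is an integer divisor of 108). Testing λ = 6:
  p(6) = 216 - 576 + 468 - 108 = 0  ✓
  Dividing out (λ - 6): p(λ) = (λ - 6)(λ² - 10λ + 18).
Step 3 — remaining eigenvalues from the quadratic λ² - 10λ + 18 = 0:
  Δ = 10² - 4·18 = 100 - 72 = 28,  λ = (10 ± √28)/2 = (10 ± 5.2915)/2 ≈ 7.6458 or 2.3542.
  Sorted: λ_1 = 7.6458,  λ_2 = 6,  λ_3 = 2.3542  (check: sum = 16 = tr ✓).

Step 4 — unit eigenvector for λ_1 ≈ 7.6458: v spans the null space of (Sigma - λ_1 I), whose rows are
  r_1 = (-0.6458, 1, -1),  r_2 = (1, -4.6458, 1),  r_3 = (-1, 1, -1.6458).
  v is orthogonal to every row, so take v ∝ r_1 × r_2 = ((1)·(1) - (-1)·(-4.6458), (-1)·(1) - (-0.6458)·(1), (-0.6458)·(-4.6458) - (1)·(1)) ≈ (-3.6458, -0.3542, 2).
  Rescale (multiply by -1 so the first nonzero entry is positive): u = (3.6458, 0.3542, -2).
  ||u|| = √((3.6458)² + (0.3542)² + (-2)²) = √(17.417) ≈ 4.1734,  v_1 = u/||u|| ≈ (0.8736, 0.0849, -0.4792) (||v_1|| = 1).

λ_1 = 7.6458,  λ_2 = 6,  λ_3 = 2.3542;  v_1 ≈ (0.8736, 0.0849, -0.4792)


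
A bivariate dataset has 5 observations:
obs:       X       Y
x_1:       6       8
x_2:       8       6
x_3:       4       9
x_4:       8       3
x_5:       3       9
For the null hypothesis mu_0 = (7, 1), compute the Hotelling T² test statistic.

Step 1 — sample mean vector:
  mean(X) = (6 + 8 + 4 + 8 + 3) / 5 = 29/5 = 5.8
  mean(Y) = (8 + 6 + 9 + 3 + 9) / 5 = 35/5 = 7
  x̄ = (5.8, 7),  deviation x̄ - mu_0 = (5.8, 7) - (7, 1) = (-1.2, 6).

Step 2 — sample covariance matrix, S[i,j] = (1/(n-1)) · Σ_k (x_{k,i} - mean_i) · (x_{k,j} - mean_j), divisor n-1 = 4:
  S[X,X] = ((0.2)·(0.2) + (2.2)·(2.2) + (-1.8)·(-1.8) + (2.2)·(2.2) + (-2.8)·(-2.8)) / 4 = 20.8/4 = 5.2
  S[X,Y] = ((0.2)·(1) + (2.2)·(-1) + (-1.8)·(2) + (2.2)·(-4) + (-2.8)·(2)) / 4 = -20/4 = -5
  S[Y,Y] = ((1)·(1) + (-1)·(-1) + (2)·(2) + (-4)·(-4) + (2)·(2)) / 4 = 26/4 = 6.5
  S = [[5.2, -5],
 [-5, 6.5]].

Step 3 — invert S. det(S) = 5.2·6.5 - (-5)² = 8.8.
  S^{-1} = (1/det) · [[d, -b], [-b, a]] = [[0.7386, 0.5682],
 [0.5682, 0.5909]].

Step 4 — quadratic form (x̄ - mu_0)^T · S^{-1} · (x̄ - mu_0):
  S^{-1} · (x̄ - mu_0) = (2.5227, 2.8636),
  (x̄ - mu_0)^T · [...] = (-1.2)·(2.5227) + (6)·(2.8636) = 14.1545.

Step 5 — scale by n: T² = 5 · 14.1545 = 70.7727.

T² ≈ 70.7727


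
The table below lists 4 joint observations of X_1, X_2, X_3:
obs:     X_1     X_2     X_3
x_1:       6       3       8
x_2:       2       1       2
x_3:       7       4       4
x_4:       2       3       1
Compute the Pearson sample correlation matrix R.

Step 1 — column means:
  mean(X_1) = (6 + 2 + 7 + 2) / 4 = 17/4 = 4.25
  mean(X_2) = (3 + 1 + 4 + 3) / 4 = 11/4 = 2.75
  mean(X_3) = (8 + 2 + 4 + 1) / 4 = 15/4 = 3.75

Step 2 — sample variances and covariances s[i,j] = (1/(n-1)) · Σ_k (x_{k,i} - mean_i) · (x_{k,j} - mean_j), with n-1 = 3:
  s[X_1,X_1] = ((1.75)·(1.75) + (-2.25)·(-2.25) + (2.75)·(2.75) + (-2.25)·(-2.25)) / 3 = 20.75/3 = 6.9167
  s[X_1,X_2] = ((1.75)·(0.25) + (-2.25)·(-1.75) + (2.75)·(1.25) + (-2.25)·(0.25)) / 3 = 7.25/3 = 2.4167
  s[X_1,X_3] = ((1.75)·(4.25) + (-2.25)·(-1.75) + (2.75)·(0.25) + (-2.25)·(-2.75)) / 3 = 18.25/3 = 6.0833
  s[X_2,X_2] = ((0.25)·(0.25) + (-1.75)·(-1.75) + (1.25)·(1.25) + (0.25)·(0.25)) / 3 = 4.75/3 = 1.5833
  s[X_2,X_3] = ((0.25)·(4.25) + (-1.75)·(-1.75) + (1.25)·(0.25) + (0.25)·(-2.75)) / 3 = 3.75/3 = 1.25
  s[X_3,X_3] = ((4.25)·(4.25) + (-1.75)·(-1.75) + (0.25)·(0.25) + (-2.75)·(-2.75)) / 3 = 28.75/3 = 9.5833
  Sample standard deviations s_i = √(s[i,i]):
  s(X_1) = √(6.9167) = 2.63
  s(X_2) = √(1.5833) = 1.2583
  s(X_3) = √(9.5833) = 3.0957

Step 3 — r_{ij} = s_{ij} / (s_i · s_j):
  r[X_1,X_1] = 1 (diagonal).
  r[X_1,X_2] = 2.4167 / (2.63 · 1.2583) = 2.4167 / 3.3093 = 0.7303
  r[X_1,X_3] = 6.0833 / (2.63 · 3.0957) = 6.0833 / 8.1415 = 0.7472
  r[X_2,X_2] = 1 (diagonal).
  r[X_2,X_3] = 1.25 / (1.2583 · 3.0957) = 1.25 / 3.8953 = 0.3209
  r[X_3,X_3] = 1 (diagonal).

R is symmetric with unit diagonal. Assembling:

R = [[1, 0.7303, 0.7472],
 [0.7303, 1, 0.3209],
 [0.7472, 0.3209, 1]]
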